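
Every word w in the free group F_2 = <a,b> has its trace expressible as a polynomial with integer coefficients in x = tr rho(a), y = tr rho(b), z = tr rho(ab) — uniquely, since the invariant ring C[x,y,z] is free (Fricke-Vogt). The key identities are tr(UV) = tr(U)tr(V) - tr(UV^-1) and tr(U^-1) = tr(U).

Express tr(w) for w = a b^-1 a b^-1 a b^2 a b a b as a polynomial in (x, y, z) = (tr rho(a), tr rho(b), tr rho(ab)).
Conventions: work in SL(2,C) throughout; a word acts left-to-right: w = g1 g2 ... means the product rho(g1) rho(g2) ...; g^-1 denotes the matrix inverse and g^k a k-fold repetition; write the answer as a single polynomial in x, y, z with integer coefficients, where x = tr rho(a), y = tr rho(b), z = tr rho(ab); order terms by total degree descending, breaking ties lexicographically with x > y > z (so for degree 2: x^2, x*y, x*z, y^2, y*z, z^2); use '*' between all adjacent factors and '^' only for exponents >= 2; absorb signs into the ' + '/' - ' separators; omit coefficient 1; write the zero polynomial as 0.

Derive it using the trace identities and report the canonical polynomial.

x^2*y^3*z^3 - x^3*y^2*z^2 - x*y^4*z^2 - 2*x*y^2*z^4 - x^2*y^3*z + 2*x^2*y*z^3 + y^3*z^3 + y*z^5 + x^3*y^2 + x*y^4 + 5*x*y^2*z^2 - x*z^4 - 3*x^2*y*z - y^3*z - 5*y*z^3 - 3*x*y^2 + 3*x*z^2 + 5*y*z - x

tr(a b a b) = tr(a b)*tr(a b) - tr(1)  (split on a) = z^2 - 2
tr(a b a b a b) = tr(a b a b)*tr(a b) - tr(b a)  (split on a) = z^3 - 3*z
tr(b a b) = tr(b)*tr(a b) - tr(a)  (reduce the b square) = y*z - x
tr(a b a b a) = tr(a)*tr(b a b a) - tr(b a b)  (reduce the a square) = x*z^2 - y*z - x
tr(b^2 a b a b a) = tr(b)*tr(a b a b a b) - tr(a b a b a)  (reduce the b square) = y*z^3 - x*z^2 - 2*y*z + x
tr(a b a) = tr(a)*tr(b a) - tr(b)  (reduce the a square) = x*z - y
tr(b a b a b) = tr(b)*tr(a b a b) - tr(a b a)  (reduce the b square) = y*z^2 - x*z - y
tr(b^2 a b a b) = tr(b)*tr(b a b a b) - tr(b a b a)  (reduce the b square) = y^2*z^2 - x*y*z - y^2 - z^2 + 2
tr(a b^2 a b a b a) = tr(a)*tr(b^2 a b a b a) - tr(b^2 a b a b)  (reduce the a square) = x*y*z^3 - x^2*z^2 - y^2*z^2 - x*y*z + x^2 + y^2 + z^2 - 2
tr(a b^2 a b a b a^2) = tr(a)*tr(a b^2 a b a b a) - tr(a b^2 a b a b)  (reduce the a square) = x^2*y*z^3 - x^3*z^2 - x*y^2*z^2 - x^2*y*z - y*z^3 + x^3 + x*y^2 + 2*x*z^2 + 2*y*z - 3*x
tr(b a b a b a b a) = tr(a b a b a b)*tr(a b) - tr(b a b a)  (split on a) = z^4 - 4*z^2 + 2
tr(a b a b a^2 b a b) = tr(a)*tr(b a b a b a b a) - tr(b a b a b a b)  (reduce the a square) = x*z^4 - y*z^3 - 3*x*z^2 + 2*y*z + x
tr(b a b a^2 b a) = tr(a)*tr(b a b a b a) - tr(b a b a b)  (reduce the a square) = x*z^3 - y*z^2 - 2*x*z + y
tr(a b a^2) = tr(a)*tr(a b a) - tr(a b)  (reduce the a square) = x^2*z - x*y - z
tr(b a b a^2 b) = tr(b)*tr(a b a^2 b) - tr(a b a^2)  (reduce the b square) = x*y*z^2 - x^2*z - y^2*z + z
tr(a b a b a^2 b a) = tr(a)*tr(b a b a^2 b a) - tr(b a b a^2 b)  (reduce the a square) = x^2*z^3 - 2*x*y*z^2 - x^2*z + y^2*z + x*y - z
tr(a b^2 a b a b a^2 b) = tr(b)*tr(a b a b a^2 b a b) - tr(a b a b a^2 b a)  (reduce the b square) = x*y*z^4 - x^2*z^3 - y^2*z^3 - x*y*z^2 + x^2*z + y^2*z + z
tr(a b^-1 a b^2 a b a b a) = tr(a b^2 a b a b a^2)*tr(b) - tr(a b^2 a b a b a^2 b)  (eliminate b^-1) = x^2*y^2*z^3 - x^3*y*z^2 - x*y^3*z^2 - x*y*z^4 - x^2*y^2*z + x^2*z^3 + x^3*y + x*y^3 + 3*x*y*z^2 - x^2*z + y^2*z - 3*x*y - z
tr(a b a b a b a^2) = tr(a)*tr(b a b a b a^2) - tr(b a b a b a)  (reduce the a square) = x^2*z^3 - x*y*z^2 - 2*x^2*z - z^3 + x*y + 3*z
tr(a b^2 a b a b a b a) = tr(b)*tr(a b a b a b a^2 b) - tr(a b a b a b a^2)  (reduce the b square) = x*y*z^4 - x^2*z^3 - y^2*z^3 - 2*x*y*z^2 + 2*x^2*z + 2*y^2*z + z^3 - 3*z
tr(a b a b a b a b a b) = tr(b a)*tr(b a b a b a b a) - tr(b^-1 a^-1 b^-1 a^-1 b^-1 a^-1)  (split on b) = z^5 - 5*z^3 + 5*z
tr(a b^2 a b a b a b a b) = tr(b)*tr(a b a b a b a b a b) - tr(a b a b a b a b a)  (reduce the b square) = y*z^5 - x*z^4 - 4*y*z^3 + 3*x*z^2 + 3*y*z - x
tr(a b^-1 a b^2 a b a b a b) = tr(a b^2 a b a b a b a)*tr(b) - tr(a b^2 a b a b a b a b)  (eliminate b^-1) = x*y^2*z^4 - x^2*y*z^3 - y^3*z^3 - y*z^5 - 2*x*y^2*z^2 + x*z^4 + 2*x^2*y*z + 2*y^3*z + 5*y*z^3 - 3*x*z^2 - 6*y*z + x
tr(a b^-1 a b^-1 a b^2 a b a b) = tr(a b^-1 a b^2 a b a b a)*tr(b) - tr(a b^-1 a b^2 a b a b a b)  (eliminate b^-1) = x^2*y^3*z^3 - x^3*y^2*z^2 - x*y^4*z^2 - 2*x*y^2*z^4 - x^2*y^3*z + 2*x^2*y*z^3 + y^3*z^3 + y*z^5 + x^3*y^2 + x*y^4 + 5*x*y^2*z^2 - x*z^4 - 3*x^2*y*z - y^3*z - 5*y*z^3 - 3*x*y^2 + 3*x*z^2 + 5*y*z - x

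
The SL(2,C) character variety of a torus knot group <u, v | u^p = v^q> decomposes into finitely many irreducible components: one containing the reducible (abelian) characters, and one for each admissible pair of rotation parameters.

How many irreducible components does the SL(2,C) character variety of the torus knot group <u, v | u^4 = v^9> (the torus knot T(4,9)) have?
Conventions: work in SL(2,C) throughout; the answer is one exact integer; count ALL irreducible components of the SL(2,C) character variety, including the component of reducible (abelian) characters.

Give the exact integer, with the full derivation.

13

In the torus knot group T(4,9), u^4 = v^9 is central, so an irreducible representation sends it to +I or -I (Schur).
So on each irreducible component the traces are pinned: tr(u) = 2*cos(pi*alpha/4) with 1 <= alpha <= 3, tr(v) = 2*cos(pi*beta/9) with 1 <= beta <= 8.
The two central values (-1)^alpha I and (-1)^beta I must be the same matrix, so alpha and beta share a parity.
Counting: 2 odd alphas x 4 odd betas + 1 even alphas x 4 even betas = 8 + 4 = 12.
Total: 12 irreducible-character components + 1 reducible (abelian) component = 13.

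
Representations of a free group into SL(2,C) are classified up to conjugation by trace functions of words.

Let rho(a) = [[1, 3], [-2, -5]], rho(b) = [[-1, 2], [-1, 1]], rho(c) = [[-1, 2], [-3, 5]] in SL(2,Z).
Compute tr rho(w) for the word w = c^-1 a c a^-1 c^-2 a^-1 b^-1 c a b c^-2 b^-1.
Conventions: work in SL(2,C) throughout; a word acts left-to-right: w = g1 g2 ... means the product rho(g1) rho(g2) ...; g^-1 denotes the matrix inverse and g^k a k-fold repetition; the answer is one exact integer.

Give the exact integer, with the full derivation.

rho(c^-1) = [[5, -2], [3, -1]]
... * rho(a) = [[1, 3], [-2, -5]]  ->  [[9, 25], [5, 14]]
... * rho(c) = [[-1, 2], [-3, 5]]  ->  [[-84, 143], [-47, 80]]
... * rho(a^-1) = [[-5, -3], [2, 1]]  ->  [[706, 395], [395, 221]]
... * rho(c^-1) = [[5, -2], [3, -1]]  ->  [[4715, -1807], [2638, -1011]]
... * rho(c^-1) = [[5, -2], [3, -1]]  ->  [[18154, -7623], [10157, -4265]]
... * rho(a^-1) = [[-5, -3], [2, 1]]  ->  [[-106016, -62085], [-59315, -34736]]
... * rho(b^-1) = [[1, -2], [1, -1]]  ->  [[-168101, 274117], [-94051, 153366]]
... * rho(c) = [[-1, 2], [-3, 5]]  ->  [[-654250, 1034383], [-366047, 578728]]
... * rho(a) = [[1, 3], [-2, -5]]  ->  [[-2723016, -7134665], [-1523503, -3991781]]
... * rho(b) = [[-1, 2], [-1, 1]]  ->  [[9857681, -12580697], [5515284, -7038787]]
... * rho(c^-1) = [[5, -2], [3, -1]]  ->  [[11546314, -7134665], [6460059, -3991781]]
... * rho(c^-1) = [[5, -2], [3, -1]]  ->  [[36327575, -15957963], [20324952, -8928337]]
... * rho(b^-1) = [[1, -2], [1, -1]]  ->  [[20369612, -56697187], [11396615, -31721567]]
tr = 20369612 + -31721567 = -11351955

-11351955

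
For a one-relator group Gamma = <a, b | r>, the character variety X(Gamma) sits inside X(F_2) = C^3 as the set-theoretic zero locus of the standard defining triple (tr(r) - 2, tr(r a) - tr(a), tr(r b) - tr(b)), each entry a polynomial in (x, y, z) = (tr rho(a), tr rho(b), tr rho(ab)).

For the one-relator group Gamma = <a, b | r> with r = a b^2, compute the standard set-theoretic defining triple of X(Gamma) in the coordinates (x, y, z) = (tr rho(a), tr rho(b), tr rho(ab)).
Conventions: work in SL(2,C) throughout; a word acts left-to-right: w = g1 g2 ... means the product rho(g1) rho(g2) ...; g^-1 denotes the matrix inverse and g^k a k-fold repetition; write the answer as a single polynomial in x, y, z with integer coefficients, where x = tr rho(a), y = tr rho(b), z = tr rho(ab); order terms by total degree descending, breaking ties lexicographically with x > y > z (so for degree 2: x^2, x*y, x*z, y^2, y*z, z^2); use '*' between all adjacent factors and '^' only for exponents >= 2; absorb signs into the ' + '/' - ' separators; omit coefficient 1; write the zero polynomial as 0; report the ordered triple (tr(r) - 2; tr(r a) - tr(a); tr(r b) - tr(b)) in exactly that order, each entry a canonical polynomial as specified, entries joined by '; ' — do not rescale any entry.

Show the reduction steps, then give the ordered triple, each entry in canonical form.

trace(a b^2) = trace(b)*trace(a b) - trace(a)   [square of b] = y*z - x
reduce: trace(b^2) = trace(b)*trace(b) - trace(1) = y^2 - 2
trace(a b^2 a) = trace(a)*trace(b^2 a) - trace(b^2) = x*y*z - x^2 - y^2 + 2
reduce: trace(a b^3) = trace(b)*trace(a b^2) - trace(a b)  (reduce the b square) = y^2*z - x*y - z
assemble the triple (trace(r) - 2; trace(r a) - x; trace(r b) - y)

y*z - x - 2; x*y*z - x^2 - y^2 - x + 2; y^2*z - x*y - y - z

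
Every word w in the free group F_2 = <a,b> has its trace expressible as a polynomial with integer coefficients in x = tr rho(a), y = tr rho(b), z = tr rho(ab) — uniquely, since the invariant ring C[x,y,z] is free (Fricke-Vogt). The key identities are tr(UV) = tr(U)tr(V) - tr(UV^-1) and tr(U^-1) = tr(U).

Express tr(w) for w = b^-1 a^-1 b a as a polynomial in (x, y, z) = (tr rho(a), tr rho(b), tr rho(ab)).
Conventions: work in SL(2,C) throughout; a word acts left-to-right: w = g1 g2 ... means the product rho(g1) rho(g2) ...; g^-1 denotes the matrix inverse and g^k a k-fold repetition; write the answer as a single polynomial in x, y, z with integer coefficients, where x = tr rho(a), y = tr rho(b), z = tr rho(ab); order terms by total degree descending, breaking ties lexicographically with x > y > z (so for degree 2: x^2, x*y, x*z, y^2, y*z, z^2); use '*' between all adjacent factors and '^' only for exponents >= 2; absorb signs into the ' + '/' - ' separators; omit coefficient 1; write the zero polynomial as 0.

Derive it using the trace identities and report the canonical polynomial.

-x*y*z + x^2 + y^2 + z^2 - 2

reduce: tr(a b a) = tr(a) * tr(b a) - tr(b) = x*z - y
tr(a b a b) = tr(b a) * tr(b a) - tr(1) = z^2 - 2
tr(b a b^-1 a) = tr(a b a) * tr(b) - tr(a b a b) = x*y*z - y^2 - z^2 + 2
tr(b^-1 a^-1 b a) = tr(b a b^-1) * tr(a) - tr(b a b^-1 a) = -x*y*z + x^2 + y^2 + z^2 - 2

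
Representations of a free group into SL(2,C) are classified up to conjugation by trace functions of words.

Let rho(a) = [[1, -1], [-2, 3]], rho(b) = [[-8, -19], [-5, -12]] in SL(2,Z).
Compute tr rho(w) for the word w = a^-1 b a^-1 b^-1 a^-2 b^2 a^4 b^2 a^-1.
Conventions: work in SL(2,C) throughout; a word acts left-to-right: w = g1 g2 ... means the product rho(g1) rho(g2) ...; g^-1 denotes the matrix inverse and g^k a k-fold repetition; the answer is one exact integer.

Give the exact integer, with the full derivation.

rho(a^-1) = [[3, 1], [2, 1]]
... * rho(b) = [[-8, -19], [-5, -12]]  ->  [[-29, -69], [-21, -50]]
... * rho(a^-1) = [[3, 1], [2, 1]]  ->  [[-225, -98], [-163, -71]]
... * rho(b^-1) = [[-12, 19], [5, -8]]  ->  [[2210, -3491], [1601, -2529]]
... * rho(a^-1) = [[3, 1], [2, 1]]  ->  [[-352, -1281], [-255, -928]]
... * rho(a^-1) = [[3, 1], [2, 1]]  ->  [[-3618, -1633], [-2621, -1183]]
... * rho(b) = [[-8, -19], [-5, -12]]  ->  [[37109, 88338], [26883, 63995]]
... * rho(b) = [[-8, -19], [-5, -12]]  ->  [[-738562, -1765127], [-535039, -1278717]]
... * rho(a) = [[1, -1], [-2, 3]]  ->  [[2791692, -4556819], [2022395, -3301112]]
... * rho(a) = [[1, -1], [-2, 3]]  ->  [[11905330, -16462149], [8624619, -11925731]]
... * rho(a) = [[1, -1], [-2, 3]]  ->  [[44829628, -61291777], [32476081, -44401812]]
... * rho(a) = [[1, -1], [-2, 3]]  ->  [[167413182, -228704959], [121279705, -165681517]]
... * rho(b) = [[-8, -19], [-5, -12]]  ->  [[-195780661, -436390950], [-141830055, -316136191]]
... * rho(b) = [[-8, -19], [-5, -12]]  ->  [[3748200038, 8956523959], [2715321395, 6488405337]]
... * rho(a^-1) = [[3, 1], [2, 1]]  ->  [[29157648032, 12704723997], [21122774859, 9203726732]]
tr = 29157648032 + 9203726732 = 38361374764

38361374764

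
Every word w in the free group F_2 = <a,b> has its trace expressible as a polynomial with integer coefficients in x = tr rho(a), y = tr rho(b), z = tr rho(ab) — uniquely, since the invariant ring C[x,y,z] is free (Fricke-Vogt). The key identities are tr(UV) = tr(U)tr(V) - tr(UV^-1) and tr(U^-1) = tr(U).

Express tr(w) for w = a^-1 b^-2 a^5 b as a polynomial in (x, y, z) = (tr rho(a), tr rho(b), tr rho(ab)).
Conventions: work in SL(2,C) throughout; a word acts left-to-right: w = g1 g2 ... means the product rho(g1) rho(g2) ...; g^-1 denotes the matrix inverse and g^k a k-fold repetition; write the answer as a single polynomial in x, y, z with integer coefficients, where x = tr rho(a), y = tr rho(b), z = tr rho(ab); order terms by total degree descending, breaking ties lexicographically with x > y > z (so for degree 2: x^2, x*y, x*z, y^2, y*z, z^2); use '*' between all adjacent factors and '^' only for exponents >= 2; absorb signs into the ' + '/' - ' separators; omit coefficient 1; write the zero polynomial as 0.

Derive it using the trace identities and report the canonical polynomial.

-x^5*y^2*z + x^6*y + x^4*y^3 + x^4*y*z^2 + 3*x^3*y^2*z - 6*x^4*y - 3*x^2*y^3 - 3*x^2*y*z^2 - x^3*z - x*y^2*z + 10*x^2*y + y^3 + y*z^2 + 2*x*z - 3*y

apply: trace(a^2) = trace(a) * trace(a) - trace(1)  (reduce the a square) = x^2 - 2
use: trace(a^3) = trace(a) * trace(a^2) - trace(a)  (reduce the a square) = x^3 - 3*x
trace(a^4) = trace(a) * trace(a^3) - trace(a^2)  (reduce the a square) = x^4 - 4*x^2 + 2
use: trace(a^5) = trace(a) * trace(a^4) - trace(a^3)  (reduce the a square) = x^5 - 5*x^3 + 5*x
use: trace(b a^2) = trace(a) * trace(b a) - trace(b)  (reduce the a square) = x*z - y
apply: trace(a b a^2) = trace(a) * trace(b a^2) - trace(b a)  (reduce the a square) = x^2*z - x*y - z
trace(a^2 b a^2) = trace(a) * trace(a b a^2) - trace(a b a)  (reduce the a square) = x^3*z - x^2*y - 2*x*z + y
use: trace(a^2 b a^3) = trace(a) * trace(a^2 b a^2) - trace(a^2 b a)  (reduce the a square) = x^4*z - x^3*y - 3*x^2*z + 2*x*y + z
use: trace(a^5 b a) = trace(a) * trace(a^2 b a^3) - trace(a^2 b a^2)  (reduce the a square) = x^5*z - x^4*y - 4*x^3*z + 3*x^2*y + 3*x*z - y
apply: trace(b a b a) = trace(b a) * trace(b a) - trace(1)  (split on b) = z^2 - 2
trace(b a b) = trace(b) * trace(a b) - trace(a)  (reduce the b square) = y*z - x
use: trace(b a b a^2) = trace(a) * trace(b a b a) - trace(b a b)  (reduce the a square) = x*z^2 - y*z - x
apply: trace(b a b a^3) = trace(a) * trace(b a b a^2) - trace(b a b a)  (reduce the a square) = x^2*z^2 - x*y*z - x^2 - z^2 + 2
apply: trace(a^2 b a b a^2) = trace(a) * trace(b a b a^3) - trace(b a b a^2)  (reduce the a square) = x^3*z^2 - x^2*y*z - x^3 - 2*x*z^2 + y*z + 3*x
trace(a^5 b a b) = trace(a) * trace(a^2 b a b a^2) - trace(a^2 b a b a)  (reduce the a square) = x^4*z^2 - x^3*y*z - x^4 - 3*x^2*z^2 + 2*x*y*z + 4*x^2 + z^2 - 2
use: trace(b^-1 a^5 b a) = trace(a^5 b a) * trace(b) - trace(a^5 b a b)  (eliminate b^-1) = x^5*y*z - x^4*y^2 - x^4*z^2 - 3*x^3*y*z + x^4 + 3*x^2*y^2 + 3*x^2*z^2 + x*y*z - 4*x^2 - y^2 - z^2 + 2
apply: trace(b^-1 a^5 b a^-1) = trace(b^-1 a^5 b) * trace(a) - trace(b^-1 a^5 b a)  (eliminate a^-1) = -x^5*y*z + x^6 + x^4*y^2 + x^4*z^2 + 3*x^3*y*z - 6*x^4 - 3*x^2*y^2 - 3*x^2*z^2 - x*y*z + 9*x^2 + y^2 + z^2 - 2
apply: trace(a^-1 b^-2 a^5 b) = trace(b^-1 a^5 b a^-1) * trace(b) - trace(b^-1 a^5 b a^-1 b)  (eliminate b^-1) = -x^5*y^2*z + x^6*y + x^4*y^3 + x^4*y*z^2 + 3*x^3*y^2*z - 6*x^4*y - 3*x^2*y^3 - 3*x^2*y*z^2 - x^3*z - x*y^2*z + 10*x^2*y + y^3 + y*z^2 + 2*x*z - 3*y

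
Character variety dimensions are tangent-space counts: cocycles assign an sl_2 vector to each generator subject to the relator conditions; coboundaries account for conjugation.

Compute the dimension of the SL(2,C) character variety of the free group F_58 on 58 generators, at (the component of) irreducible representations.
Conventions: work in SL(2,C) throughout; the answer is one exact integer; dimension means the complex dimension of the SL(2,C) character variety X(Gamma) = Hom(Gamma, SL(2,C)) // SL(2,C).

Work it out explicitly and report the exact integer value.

Gamma = F_58 has 58 generators and no relators.
So Z^1 = (sl_2)^58 in full: dim Z^1 = 174.
dim B^1 = 3: the coboundary map is injective because an irreducible image has centralizer 0 in sl_2.
dim X = dim H^1 = dim Z^1 - dim B^1 = 174 - 3 = 171.

171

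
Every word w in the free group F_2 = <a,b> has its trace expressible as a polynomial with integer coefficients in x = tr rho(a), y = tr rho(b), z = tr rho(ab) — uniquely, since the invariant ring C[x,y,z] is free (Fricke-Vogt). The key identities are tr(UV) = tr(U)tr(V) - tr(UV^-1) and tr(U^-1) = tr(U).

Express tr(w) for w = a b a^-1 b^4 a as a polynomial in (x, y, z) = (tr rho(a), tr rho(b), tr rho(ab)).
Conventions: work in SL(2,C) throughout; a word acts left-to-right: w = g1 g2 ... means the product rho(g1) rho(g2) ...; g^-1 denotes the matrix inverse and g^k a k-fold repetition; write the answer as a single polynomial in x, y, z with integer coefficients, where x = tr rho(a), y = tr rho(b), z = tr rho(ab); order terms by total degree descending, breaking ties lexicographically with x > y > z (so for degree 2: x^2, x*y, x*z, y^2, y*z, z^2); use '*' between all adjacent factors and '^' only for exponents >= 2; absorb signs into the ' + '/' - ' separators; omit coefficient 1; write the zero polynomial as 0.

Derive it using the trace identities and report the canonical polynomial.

x^2*y^4*z - x^3*y^3 - x*y^5 - x*y^3*z^2 - 2*x^2*y^2*z + y^4*z + 2*x^3*y + 5*x*y^3 + 2*x*y*z^2 - 3*y^2*z - 6*x*y + z

next, trace(a b^2) = trace(b) * trace(a b) - trace(a) = y*z - x
trace(b^2 a b) = trace(b) * trace(a b^2) - trace(a b) = y^2*z - x*y - z
next, trace(b^2 a b^2) = trace(b) * trace(b^2 a b) - trace(b^2 a) = y^3*z - x*y^2 - 2*y*z + x
trace(b^5 a) = trace(b) * trace(b^2 a b^2) - trace(b^2 a b) = y^4*z - x*y^3 - 3*y^2*z + 2*x*y + z
trace(b^2) = trace(b) * trace(b) - trace(1) = y^2 - 2
and trace(b^3) = trace(b) * trace(b^2) - trace(b) = y^3 - 3*y
trace(b^4) = trace(b) * trace(b^3) - trace(b^2) = y^4 - 4*y^2 + 2
and trace(b^5) = trace(b) * trace(b^4) - trace(b^3) = y^5 - 5*y^3 + 5*y
trace(b^4 a^2 b) = trace(a) * trace(b^5 a) - trace(b^5) = x*y^4*z - x^2*y^3 - y^5 - 3*x*y^2*z + 2*x^2*y + 5*y^3 + x*z - 5*y
next, trace(a b a b) = trace(a b) * trace(a b) - trace(1) = z^2 - 2
next, trace(a b a) = trace(a) * trace(b a) - trace(b) = x*z - y
and trace(b a b^2 a) = trace(b) * trace(a b a b) - trace(a b a) = y*z^2 - x*z - y
trace(a^2 b a b^2) = trace(a) * trace(b a b^2 a) - trace(b a b^2) = x*y*z^2 - x^2*z - y^2*z + z
next, trace(a^2 b a b) = trace(a) * trace(b a b a) - trace(b a b) = x*z^2 - y*z - x
next, trace(b a^2 b a b^2) = trace(b) * trace(a^2 b a b^2) - trace(a^2 b a b) = x*y^2*z^2 - x^2*y*z - y^3*z - x*z^2 + 2*y*z + x
and trace(b^4 a^2 b a) = trace(b) * trace(b a^2 b a b^2) - trace(b a^2 b a b) = x*y^3*z^2 - x^2*y^2*z - y^4*z - 2*x*y*z^2 + x^2*z + 3*y^2*z + x*y - z
and trace(a b a^-1 b^4 a) = trace(b^4 a^2 b) * trace(a) - trace(b^4 a^2 b a) = x^2*y^4*z - x^3*y^3 - x*y^5 - x*y^3*z^2 - 2*x^2*y^2*z + y^4*z + 2*x^3*y + 5*x*y^3 + 2*x*y*z^2 - 3*y^2*z - 6*x*y + z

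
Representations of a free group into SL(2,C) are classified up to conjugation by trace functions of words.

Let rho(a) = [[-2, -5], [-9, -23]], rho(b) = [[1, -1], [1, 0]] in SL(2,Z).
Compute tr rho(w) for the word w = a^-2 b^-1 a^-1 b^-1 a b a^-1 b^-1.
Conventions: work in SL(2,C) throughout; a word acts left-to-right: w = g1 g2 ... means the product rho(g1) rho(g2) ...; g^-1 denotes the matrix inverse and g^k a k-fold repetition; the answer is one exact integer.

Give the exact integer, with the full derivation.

rho(a^-1) = [[-23, 5], [9, -2]]
... * rho(a^-1) = [[-23, 5], [9, -2]]  ->  [[574, -125], [-225, 49]]
... * rho(b^-1) = [[0, 1], [-1, 1]]  ->  [[125, 449], [-49, -176]]
... * rho(a^-1) = [[-23, 5], [9, -2]]  ->  [[1166, -273], [-457, 107]]
... * rho(b^-1) = [[0, 1], [-1, 1]]  ->  [[273, 893], [-107, -350]]
... * rho(a) = [[-2, -5], [-9, -23]]  ->  [[-8583, -21904], [3364, 8585]]
... * rho(b) = [[1, -1], [1, 0]]  ->  [[-30487, 8583], [11949, -3364]]
... * rho(a^-1) = [[-23, 5], [9, -2]]  ->  [[778448, -169601], [-305103, 66473]]
... * rho(b^-1) = [[0, 1], [-1, 1]]  ->  [[169601, 608847], [-66473, -238630]]
tr = 169601 + -238630 = -69029

-69029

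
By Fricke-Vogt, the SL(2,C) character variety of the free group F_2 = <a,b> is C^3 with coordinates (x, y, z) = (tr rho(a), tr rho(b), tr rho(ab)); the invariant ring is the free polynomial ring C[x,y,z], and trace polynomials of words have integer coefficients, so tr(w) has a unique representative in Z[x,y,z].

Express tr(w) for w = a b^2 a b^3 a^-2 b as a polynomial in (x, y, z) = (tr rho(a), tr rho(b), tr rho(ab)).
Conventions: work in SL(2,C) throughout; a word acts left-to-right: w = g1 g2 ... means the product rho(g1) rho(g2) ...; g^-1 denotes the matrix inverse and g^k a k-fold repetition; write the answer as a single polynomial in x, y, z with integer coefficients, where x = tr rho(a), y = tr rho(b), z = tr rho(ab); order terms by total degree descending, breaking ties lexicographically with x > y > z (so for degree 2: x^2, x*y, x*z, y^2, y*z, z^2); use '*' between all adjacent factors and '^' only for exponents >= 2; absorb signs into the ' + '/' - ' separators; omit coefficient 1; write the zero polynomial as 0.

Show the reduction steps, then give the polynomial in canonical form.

x^2*y^4*z^2 - 2*x^3*y^3*z - x*y^3*z^3 + x^4*y^2 - y^4*z^2 + 2*x^3*y*z + 3*x*y^3*z + x*y*z^3 - x^4 - 3*x^2*y^2 - x^2*z^2 + 2*y^2*z^2 - 4*x*y*z + 4*x^2 + y^2 - 2

tr(a b a b) = tr(b a)*tr(b a) - tr(1)   [split at repeated b] = z^2 - 2
tr(a b a) = tr(a)*tr(b a) - tr(b) = x*z - y
tr(a b^2 a b) = tr(b)*tr(a b a b) - tr(a b a) = y*z^2 - x*z - y
tr(b^2 a) = tr(b)*tr(a b) - tr(a) = y*z - x
tr(b^2) = tr(b)*tr(b) - tr(1) = y^2 - 2
tr(a b^2 a) = tr(a)*tr(b^2 a) - tr(b^2) = x*y*z - x^2 - y^2 + 2
tr(a b^2 a b^2) = tr(b)*tr(a b^2 a b) - tr(a b^2 a) = y^2*z^2 - 2*x*y*z + x^2 - 2
tr(a b^2 a b^3) = tr(b)*tr(a b^2 a b^2) - tr(a b^2 a b) = y^3*z^2 - 2*x*y^2*z + x^2*y - y*z^2 + x*z - y
tr(b a b^2 a b^3) = tr(b)*tr(a b^2 a b^3) - tr(a b^2 a b^2) = y^4*z^2 - 2*x*y^3*z + x^2*y^2 - 2*y^2*z^2 + 3*x*y*z - x^2 - y^2 + 2
tr(a b a b a b) = tr(b a b a)*tr(b a) - tr(a b)   [split at repeated b] = z^3 - 3*z
tr(a b a b a) = tr(a)*tr(b a b a) - tr(b a b) = x*z^2 - y*z - x
tr(a b^2 a b a b) = tr(b)*tr(a b a b a b) - tr(a b a b a) = y*z^3 - x*z^2 - 2*y*z + x
tr(b^2 a b) = tr(b)*tr(b a b) - tr(b a) = y^2*z - x*y - z
tr(a b^2 a b a) = tr(a)*tr(b^2 a b a) - tr(b^2 a b) = x*y*z^2 - x^2*z - y^2*z + z
tr(a b a b^2 a b^2) = tr(b)*tr(a b^2 a b a b) - tr(a b^2 a b a) = y^2*z^3 - 2*x*y*z^2 + x^2*z - y^2*z + x*y - z
tr(b a b^2 a b^3 a) = tr(b)*tr(a b a b^2 a b^2) - tr(a b a b^2 a b) = y^3*z^3 - 2*x*y^2*z^2 + x^2*y*z - y^3*z - y*z^3 + x*y^2 + x*z^2 + y*z - x
tr(b a b^2 a b^3 a^-1) = tr(b a b^2 a b^3)*tr(a) - tr(b a b^2 a b^3 a) = x*y^4*z^2 - 2*x^2*y^3*z - y^3*z^3 + x^3*y^2 + 2*x^2*y*z + y^3*z + y*z^3 - x^3 - 2*x*y^2 - x*z^2 - y*z + 3*x
tr(a b^2 a b^3 a^-2 b) = tr(b a b^2 a b^3 a^-1)*tr(a) - tr(b a b^2 a b^3) = x^2*y^4*z^2 - 2*x^3*y^3*z - x*y^3*z^3 + x^4*y^2 - y^4*z^2 + 2*x^3*y*z + 3*x*y^3*z + x*y*z^3 - x^4 - 3*x^2*y^2 - x^2*z^2 + 2*y^2*z^2 - 4*x*y*z + 4*x^2 + y^2 - 2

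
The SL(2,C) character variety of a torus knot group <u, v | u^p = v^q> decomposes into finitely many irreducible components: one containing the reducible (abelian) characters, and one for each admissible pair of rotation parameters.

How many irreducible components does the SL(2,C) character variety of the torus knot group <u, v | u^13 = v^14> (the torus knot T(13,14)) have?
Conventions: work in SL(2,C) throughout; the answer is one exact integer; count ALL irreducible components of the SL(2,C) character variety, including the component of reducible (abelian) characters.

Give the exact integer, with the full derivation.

79

For T(13,14): irreducibility forces the central element u^13 = v^14 to one of +I, -I.
So on each irreducible component the traces are pinned: tr(u) = 2*cos(pi*alpha/13) with 1 <= alpha <= 12, tr(v) = 2*cos(pi*beta/14) with 1 <= beta <= 13.
The two central values (-1)^alpha I and (-1)^beta I must be the same matrix, so alpha and beta share a parity.
Counting: 6 odd alphas x 7 odd betas + 6 even alphas x 6 even betas = 42 + 36 = 78.
Total: 78 irreducible-character components + 1 reducible (abelian) component = 79.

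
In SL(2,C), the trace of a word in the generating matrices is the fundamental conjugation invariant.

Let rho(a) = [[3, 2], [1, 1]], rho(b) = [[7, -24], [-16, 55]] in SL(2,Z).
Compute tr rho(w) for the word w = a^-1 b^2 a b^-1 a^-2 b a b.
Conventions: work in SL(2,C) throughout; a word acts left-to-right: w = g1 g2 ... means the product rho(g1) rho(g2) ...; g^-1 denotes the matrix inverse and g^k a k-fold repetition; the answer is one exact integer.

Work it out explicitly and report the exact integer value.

-792644684

rho(a^-1) = [[1, -2], [-1, 3]]
... * rho(b) = [[7, -24], [-16, 55]]  ->  [[39, -134], [-55, 189]]
... * rho(b) = [[7, -24], [-16, 55]]  ->  [[2417, -8306], [-3409, 11715]]
... * rho(a) = [[3, 2], [1, 1]]  ->  [[-1055, -3472], [1488, 4897]]
... * rho(b^-1) = [[55, 24], [16, 7]]  ->  [[-113577, -49624], [160192, 69991]]
... * rho(a^-1) = [[1, -2], [-1, 3]]  ->  [[-63953, 78282], [90201, -110411]]
... * rho(a^-1) = [[1, -2], [-1, 3]]  ->  [[-142235, 362752], [200612, -511635]]
... * rho(b) = [[7, -24], [-16, 55]]  ->  [[-6799677, 23365000], [9590444, -32954613]]
... * rho(a) = [[3, 2], [1, 1]]  ->  [[2965969, 9765646], [-4183281, -13773725]]
... * rho(b) = [[7, -24], [-16, 55]]  ->  [[-135488553, 465927274], [191096633, -657156131]]
tr = -135488553 + -657156131 = -792644684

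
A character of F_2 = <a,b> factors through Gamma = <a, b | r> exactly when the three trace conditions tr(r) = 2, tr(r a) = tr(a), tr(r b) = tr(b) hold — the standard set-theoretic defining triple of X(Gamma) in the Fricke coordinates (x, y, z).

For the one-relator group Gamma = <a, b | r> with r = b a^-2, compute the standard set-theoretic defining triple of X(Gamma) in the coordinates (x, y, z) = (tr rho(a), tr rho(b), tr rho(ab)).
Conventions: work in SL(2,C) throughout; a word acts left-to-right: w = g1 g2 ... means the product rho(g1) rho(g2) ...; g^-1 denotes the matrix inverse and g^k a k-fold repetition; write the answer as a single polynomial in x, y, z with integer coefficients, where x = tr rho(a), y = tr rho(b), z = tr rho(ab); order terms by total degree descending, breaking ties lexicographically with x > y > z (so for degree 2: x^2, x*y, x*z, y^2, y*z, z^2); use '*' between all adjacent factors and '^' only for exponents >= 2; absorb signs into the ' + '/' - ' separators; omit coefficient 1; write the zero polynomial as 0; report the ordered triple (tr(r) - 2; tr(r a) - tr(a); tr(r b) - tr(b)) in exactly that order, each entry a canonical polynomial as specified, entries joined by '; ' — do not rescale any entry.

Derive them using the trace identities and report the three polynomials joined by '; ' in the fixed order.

tr(a^-1 b) = tr(b)*tr(a) - tr(b a)  (eliminate a^-1) = x*y - z
and tr(b a^-2) = tr(a^-1 b)*tr(a) - tr(a^-1 b a)  (eliminate a^-1) = x^2*y - x*z - y
tr(b^2) = tr(b)*tr(b) - tr(1)   [square of b] = y^2 - 2
tr(b^2 a) = tr(b)*tr(a b) - tr(a)   [square of b] = y*z - x
tr(a^-1 b^2) = tr(b^2)*tr(a) - tr(b^2 a)   [inverse elimination on a] = x*y^2 - y*z - x
and tr(b a^-2 b) = tr(a^-1 b^2)*tr(a) - tr(a^-1 b^2 a)   [inverse elimination on a] = x^2*y^2 - x*y*z - x^2 - y^2 + 2
assemble the triple (tr(r) - 2; tr(r a) - x; tr(r b) - y)

x^2*y - x*z - y - 2; x*y - x - z; x^2*y^2 - x*y*z - x^2 - y^2 - y + 2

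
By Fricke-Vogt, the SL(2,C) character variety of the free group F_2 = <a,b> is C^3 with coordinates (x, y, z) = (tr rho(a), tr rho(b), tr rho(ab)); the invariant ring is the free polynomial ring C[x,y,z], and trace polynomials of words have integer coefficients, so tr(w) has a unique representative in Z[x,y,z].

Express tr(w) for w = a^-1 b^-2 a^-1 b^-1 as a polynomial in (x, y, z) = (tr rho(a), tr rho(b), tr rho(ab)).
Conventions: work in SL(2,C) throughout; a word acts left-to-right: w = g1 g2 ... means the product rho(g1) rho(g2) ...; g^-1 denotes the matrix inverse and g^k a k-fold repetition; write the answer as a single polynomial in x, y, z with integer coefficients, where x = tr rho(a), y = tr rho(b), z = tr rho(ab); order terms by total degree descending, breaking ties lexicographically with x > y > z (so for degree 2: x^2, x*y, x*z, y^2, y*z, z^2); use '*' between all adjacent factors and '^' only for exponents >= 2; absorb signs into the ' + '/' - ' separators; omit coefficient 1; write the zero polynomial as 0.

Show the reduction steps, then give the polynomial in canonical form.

trace(b^-1) = trace(b) = y
reduce: trace(b^-2) = trace(b^-1)*trace(b) - trace(1)   [inverse elimination on b] = y^2 - 2
trace(b^-1 a) = trace(a)*trace(b) - trace(a b)   [inverse elimination on b] = x*y - z
reduce: trace(b^-2 a) = trace(b^-1 a)*trace(b) - trace(b^-1 a b)   [inverse elimination on b] = x*y^2 - y*z - x
so trace(a^-1 b^-2) = trace(b^-2)*trace(a) - trace(b^-2 a)   [inverse elimination on a] = y*z - x
trace(b^-1 a^-1 b^-2) = trace(a^-1 b^-2)*trace(b) - trace(a^-1 b^-1)   [inverse elimination on b] = y^2*z - x*y - z
so trace(a^2) = trace(a)*trace(a) - trace(1)   [square of a] = x^2 - 2
reduce: trace(a^2 b) = trace(a)*trace(b a) - trace(b)   [square of a] = x*z - y
so trace(a b^-1 a) = trace(a^2)*trace(b) - trace(a^2 b)   [inverse elimination on b] = x^2*y - x*z - y
trace(a b a b) = trace(a b)*trace(a b) - trace(1)   [split at a repeated a] = z^2 - 2
trace(a b^-1 a b) = trace(a b a)*trace(b) - trace(a b a b)   [inverse elimination on b] = x*y*z - y^2 - z^2 + 2
reduce: trace(b^-1 a b^-1 a) = trace(a b^-1 a)*trace(b) - trace(a b^-1 a b)   [inverse elimination on b] = x^2*y^2 - 2*x*y*z + z^2 - 2
reduce: trace(b^-1 a b^-1 a^-1) = trace(b^-1 a b^-1)*trace(a) - trace(b^-1 a b^-1 a)   [inverse elimination on a] = x*y*z - x^2 - z^2 + 2
trace(b^-1 a^-1 b^-2 a) = trace(b^-1 a b^-1 a^-1)*trace(b) - trace(b^-1 a b^-1 a^-1 b)   [inverse elimination on b] = x*y^2*z - x^2*y - y*z^2 + y
reduce: trace(a^-1 b^-2 a^-1 b^-1) = trace(b^-1 a^-1 b^-2)*trace(a) - trace(b^-1 a^-1 b^-2 a)   [inverse elimination on a] = y*z^2 - x*z - y

y*z^2 - x*z - y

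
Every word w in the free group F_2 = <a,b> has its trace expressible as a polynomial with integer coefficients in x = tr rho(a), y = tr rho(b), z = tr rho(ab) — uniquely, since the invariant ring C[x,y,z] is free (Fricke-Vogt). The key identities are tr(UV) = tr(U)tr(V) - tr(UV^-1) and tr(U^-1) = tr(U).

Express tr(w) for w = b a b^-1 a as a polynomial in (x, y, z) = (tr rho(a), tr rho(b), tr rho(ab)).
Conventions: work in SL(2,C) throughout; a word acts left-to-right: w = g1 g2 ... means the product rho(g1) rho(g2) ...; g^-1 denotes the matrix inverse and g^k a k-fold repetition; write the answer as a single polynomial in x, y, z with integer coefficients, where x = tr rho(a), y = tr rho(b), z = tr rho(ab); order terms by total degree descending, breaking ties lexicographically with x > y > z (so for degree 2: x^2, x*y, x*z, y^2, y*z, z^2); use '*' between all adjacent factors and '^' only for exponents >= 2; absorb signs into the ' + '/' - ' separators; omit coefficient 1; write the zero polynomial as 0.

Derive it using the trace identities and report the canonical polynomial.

x*y*z - y^2 - z^2 + 2

next, tr(a b a) = tr(a) tr(b a) - tr(b) = x*z - y
tr(a b a b) = tr(a b) tr(a b) - tr(1) = z^2 - 2
and tr(b a b^-1 a) = tr(a b a) tr(b) - tr(a b a b) = x*y*z - y^2 - z^2 + 2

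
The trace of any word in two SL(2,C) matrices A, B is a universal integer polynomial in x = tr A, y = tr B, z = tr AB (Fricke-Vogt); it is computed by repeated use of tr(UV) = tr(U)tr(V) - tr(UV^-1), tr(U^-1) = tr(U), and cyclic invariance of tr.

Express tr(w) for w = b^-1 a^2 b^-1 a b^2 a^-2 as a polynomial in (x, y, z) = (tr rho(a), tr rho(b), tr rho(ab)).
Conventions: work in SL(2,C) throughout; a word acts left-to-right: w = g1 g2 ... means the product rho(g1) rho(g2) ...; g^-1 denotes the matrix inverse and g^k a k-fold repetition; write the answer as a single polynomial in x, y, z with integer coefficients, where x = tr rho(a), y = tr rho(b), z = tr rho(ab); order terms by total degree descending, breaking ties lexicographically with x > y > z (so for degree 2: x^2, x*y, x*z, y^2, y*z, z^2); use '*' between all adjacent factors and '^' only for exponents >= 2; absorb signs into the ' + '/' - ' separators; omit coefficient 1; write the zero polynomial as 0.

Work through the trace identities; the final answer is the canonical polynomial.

-x^4*y^3*z + x^5*y^2 + x^3*y^4 + 2*x^3*y^2*z^2 - x^4*y*z - x^2*y*z^3 - 5*x^3*y^2 - x*y^4 - x*y^2*z^2 + 3*x^2*y*z + x^3 + 5*x*y^2 + x*z^2 - 3*x

reduce: tr(a^2 b) = tr(a) * tr(b a) - tr(b) = x*z - y
tr(a^2) = tr(a) * tr(a) - tr(1) = x^2 - 2
tr(a b^2 a) = tr(b) * tr(a^2 b) - tr(a^2) = x*y*z - x^2 - y^2 + 2
tr(a b a b) = tr(a b) * tr(a b) - tr(1)   [split at repeated a] = z^2 - 2
tr(a b^2 a b) = tr(b) * tr(a b a b) - tr(a b a) = y*z^2 - x*z - y
tr(a b^-1 a b^2) = tr(a b^2 a) * tr(b) - tr(a b^2 a b) = x*y^2*z - x^2*y - y^3 - y*z^2 + x*z + 3*y
tr(a^3 b) = tr(a) * tr(a b a) - tr(a b) = x^2*z - x*y - z
reduce: tr(a^3) = tr(a) * tr(a^2) - tr(a) = x^3 - 3*x
so tr(b a^3 b) = tr(b) * tr(a^3 b) - tr(a^3) = x^2*y*z - x^3 - x*y^2 - y*z + 3*x
tr(b a^3 b^2) = tr(b) * tr(b a^3 b) - tr(b a^3) = x^2*y^2*z - x^3*y - x*y^3 - x^2*z - y^2*z + 4*x*y + z
reduce: tr(b a b) = tr(b) * tr(a b) - tr(a) = y*z - x
tr(a b a^2 b) = tr(a) * tr(b a b a) - tr(b a b) = x*z^2 - y*z - x
tr(a b^2 a b a) = tr(b) * tr(a b a^2 b) - tr(a b a^2) = x*y*z^2 - x^2*z - y^2*z + z
tr(b a^3 b^2 a) = tr(a) * tr(a b^2 a b a) - tr(a b^2 a b) = x^2*y*z^2 - x^3*z - x*y^2*z - y*z^2 + 2*x*z + y
so tr(a b^2 a^-1 b a^2) = tr(b a^3 b^2) * tr(a) - tr(b a^3 b^2 a) = x^3*y^2*z - x^4*y - x^2*y^3 - x^2*y*z^2 + 4*x^2*y + y*z^2 - x*z - y
so tr(a^2 b a b^2) = tr(b) * tr(a^2 b a b) - tr(a^2 b a) = x*y*z^2 - x^2*z - y^2*z + z
reduce: tr(b a^2 b a b^2) = tr(b) * tr(a^2 b a b^2) - tr(a^2 b a b) = x*y^2*z^2 - x^2*y*z - y^3*z - x*z^2 + 2*y*z + x
reduce: tr(a b a b a b) = tr(b a b a) * tr(b a) - tr(a b)   [split at repeated b] = z^3 - 3*z
reduce: tr(b a b^2 a b a) = tr(b) * tr(a b a b a b) - tr(a b a b a) = y*z^3 - x*z^2 - 2*y*z + x
reduce: tr(b a b^2 a b) = tr(b) * tr(a b^2 a b) - tr(a b^2 a) = y^2*z^2 - 2*x*y*z + x^2 - 2
tr(b a^2 b a b^2 a) = tr(a) * tr(b a b^2 a b a) - tr(b a b^2 a b) = x*y*z^3 - x^2*z^2 - y^2*z^2 + 2
reduce: tr(a b^2 a^-1 b a^2 b) = tr(b a^2 b a b^2) * tr(a) - tr(b a^2 b a b^2 a) = x^2*y^2*z^2 - x^3*y*z - x*y^3*z - x*y*z^3 + y^2*z^2 + 2*x*y*z + x^2 - 2
reduce: tr(a^2 b^-1 a b^2 a^-1 b) = tr(a b^2 a^-1 b a^2) * tr(b) - tr(a b^2 a^-1 b a^2 b) = x^3*y^3*z - x^4*y^2 - x^2*y^4 - 2*x^2*y^2*z^2 + x^3*y*z + x*y^3*z + x*y*z^3 + 4*x^2*y^2 - 3*x*y*z - x^2 - y^2 + 2
reduce: tr(b^-1 a^2 b^-1 a b^2 a^-1) = tr(a^2 b^-1 a b^2 a^-1) * tr(b) - tr(a^2 b^-1 a b^2 a^-1 b) = -x^3*y^3*z + x^4*y^2 + x^2*y^4 + 2*x^2*y^2*z^2 - x^3*y*z - x*y*z^3 - 5*x^2*y^2 - y^4 - y^2*z^2 + 4*x*y*z + x^2 + 4*y^2 - 2
tr(a^2 b^-1 a b) = tr(a b a^2) * tr(b) - tr(a b a^2 b) = x^2*y*z - x*y^2 - x*z^2 + x
so tr(b^-1 a^2 b^-1 a b^2 a^-2) = tr(b^-1 a^2 b^-1 a b^2 a^-1) * tr(a) - tr(b^-1 a^2 b^-1 a b^2) = -x^4*y^3*z + x^5*y^2 + x^3*y^4 + 2*x^3*y^2*z^2 - x^4*y*z - x^2*y*z^3 - 5*x^3*y^2 - x*y^4 - x*y^2*z^2 + 3*x^2*y*z + x^3 + 5*x*y^2 + x*z^2 - 3*x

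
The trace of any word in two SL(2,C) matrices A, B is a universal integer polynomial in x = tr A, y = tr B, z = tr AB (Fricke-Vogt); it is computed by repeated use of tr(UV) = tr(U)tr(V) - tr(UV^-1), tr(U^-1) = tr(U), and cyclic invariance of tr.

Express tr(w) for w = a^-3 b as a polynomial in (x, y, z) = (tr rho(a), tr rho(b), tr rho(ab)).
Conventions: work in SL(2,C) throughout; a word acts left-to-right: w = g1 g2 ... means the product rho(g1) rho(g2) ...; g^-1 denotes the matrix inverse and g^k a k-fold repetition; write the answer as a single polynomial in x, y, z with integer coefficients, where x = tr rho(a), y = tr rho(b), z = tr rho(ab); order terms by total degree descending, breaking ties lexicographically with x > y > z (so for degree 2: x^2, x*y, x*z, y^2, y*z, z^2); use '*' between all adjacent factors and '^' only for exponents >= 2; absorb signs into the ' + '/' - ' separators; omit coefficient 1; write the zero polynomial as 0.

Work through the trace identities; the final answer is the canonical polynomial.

tr(b a^-1) = tr(b) * tr(a) - tr(b a) = x*y - z
next, tr(b a^-2) = tr(b a^-1) * tr(a) - tr(b) = x^2*y - x*z - y
and tr(a^-3 b) = tr(b a^-2) * tr(a) - tr(b a^-1) = x^3*y - x^2*z - 2*x*y + z

x^3*y - x^2*z - 2*x*y + z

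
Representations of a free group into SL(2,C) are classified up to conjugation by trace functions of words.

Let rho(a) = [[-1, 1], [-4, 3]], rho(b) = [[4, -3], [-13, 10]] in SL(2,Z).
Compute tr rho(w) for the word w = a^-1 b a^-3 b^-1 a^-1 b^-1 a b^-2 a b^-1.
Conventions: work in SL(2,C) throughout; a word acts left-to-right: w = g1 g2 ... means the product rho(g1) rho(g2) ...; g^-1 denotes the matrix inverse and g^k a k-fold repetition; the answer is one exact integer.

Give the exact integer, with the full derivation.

rho(a^-1) = [[3, -1], [4, -1]]
... * rho(b) = [[4, -3], [-13, 10]]  ->  [[25, -19], [29, -22]]
... * rho(a^-1) = [[3, -1], [4, -1]]  ->  [[-1, -6], [-1, -7]]
... * rho(a^-1) = [[3, -1], [4, -1]]  ->  [[-27, 7], [-31, 8]]
... * rho(a^-1) = [[3, -1], [4, -1]]  ->  [[-53, 20], [-61, 23]]
... * rho(b^-1) = [[10, 3], [13, 4]]  ->  [[-270, -79], [-311, -91]]
... * rho(a^-1) = [[3, -1], [4, -1]]  ->  [[-1126, 349], [-1297, 402]]
... * rho(b^-1) = [[10, 3], [13, 4]]  ->  [[-6723, -1982], [-7744, -2283]]
... * rho(a) = [[-1, 1], [-4, 3]]  ->  [[14651, -12669], [16876, -14593]]
... * rho(b^-1) = [[10, 3], [13, 4]]  ->  [[-18187, -6723], [-20949, -7744]]
... * rho(b^-1) = [[10, 3], [13, 4]]  ->  [[-269269, -81453], [-310162, -93823]]
... * rho(a) = [[-1, 1], [-4, 3]]  ->  [[595081, -513628], [685454, -591631]]
... * rho(b^-1) = [[10, 3], [13, 4]]  ->  [[-726354, -269269], [-836663, -310162]]
tr = -726354 + -310162 = -1036516

-1036516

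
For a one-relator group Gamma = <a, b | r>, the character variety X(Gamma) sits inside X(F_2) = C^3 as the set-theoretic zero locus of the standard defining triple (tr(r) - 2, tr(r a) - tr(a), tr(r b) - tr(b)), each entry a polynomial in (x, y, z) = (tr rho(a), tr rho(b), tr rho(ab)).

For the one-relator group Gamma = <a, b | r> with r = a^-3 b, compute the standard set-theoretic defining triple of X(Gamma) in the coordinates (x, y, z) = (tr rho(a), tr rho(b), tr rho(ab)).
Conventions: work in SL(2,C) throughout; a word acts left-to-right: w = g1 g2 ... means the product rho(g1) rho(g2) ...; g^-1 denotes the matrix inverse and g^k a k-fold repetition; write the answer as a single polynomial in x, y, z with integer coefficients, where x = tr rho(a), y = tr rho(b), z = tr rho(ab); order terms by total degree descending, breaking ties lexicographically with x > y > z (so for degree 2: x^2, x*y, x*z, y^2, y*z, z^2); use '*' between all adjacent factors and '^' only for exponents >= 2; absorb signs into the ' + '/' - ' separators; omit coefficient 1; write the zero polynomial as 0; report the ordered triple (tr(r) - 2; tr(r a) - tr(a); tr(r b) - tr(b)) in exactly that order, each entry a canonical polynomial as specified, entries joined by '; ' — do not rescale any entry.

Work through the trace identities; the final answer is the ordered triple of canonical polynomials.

x^3*y - x^2*z - 2*x*y + z - 2; x^2*y - x*z - x - y; x^3*y^2 - x^2*y*z - x^3 - 2*x*y^2 + y*z + 3*x - y

apply: tr(a^-1 b) = tr(b) tr(a) - tr(b a)   [inverse elimination on a] = x*y - z
tr(a^-2 b) = tr(a^-1 b) tr(a) - tr(a^-1 b a)   [inverse elimination on a] = x^2*y - x*z - y
use: tr(a^-3 b) = tr(a^-2 b) tr(a) - tr(a^-2 b a)   [inverse elimination on a] = x^3*y - x^2*z - 2*x*y + z
tr(b^2) = tr(b) tr(b) - tr(1) = y^2 - 2
tr(b^2 a) = tr(b) tr(a b) - tr(a) = y*z - x
tr(a^-1 b^2) = tr(b^2) tr(a) - tr(b^2 a) = x*y^2 - y*z - x
tr(b^2 a^-2) = tr(a^-1 b^2) tr(a) - tr(a^-1 b^2 a) = x^2*y^2 - x*y*z - x^2 - y^2 + 2
tr(a^-3 b^2) = tr(b^2 a^-2) tr(a) - tr(b^2 a^-1) = x^3*y^2 - x^2*y*z - x^3 - 2*x*y^2 + y*z + 3*x
assemble the triple (tr(r) - 2; tr(r a) - x; tr(r b) - y)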